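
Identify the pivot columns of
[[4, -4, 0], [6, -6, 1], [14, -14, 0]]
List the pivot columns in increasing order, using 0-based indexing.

R1 ← 1/4·R1
  [  1   -1  0 ]
  [  6   -6  1 ]
  [ 14  -14  0 ]
R2 ← R2 − 6·R1
  [  1   -1  0 ]
  [  0    0  1 ]
  [ 14  -14  0 ]
R3 ← R3 − 14·R1
  [ 1  -1  0 ]
  [ 0   0  1 ]
  [ 0   0  0 ]
Pivot columns are the columns containing a leading 1.

0, 2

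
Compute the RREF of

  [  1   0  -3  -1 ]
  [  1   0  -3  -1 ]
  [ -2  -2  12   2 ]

R2 -> R2 − R1
R3 -> R3 + 2·R1
R2 <=> R3
R2 -> -1/2·R2

[[1, 0, -3, -1], [0, 1, -3, 0], [0, 0, 0, 0]]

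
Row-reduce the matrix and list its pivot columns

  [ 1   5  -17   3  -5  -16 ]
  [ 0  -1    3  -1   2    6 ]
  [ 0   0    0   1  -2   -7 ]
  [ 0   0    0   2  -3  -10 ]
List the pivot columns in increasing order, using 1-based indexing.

1, 2, 4, 5

Multiply r2 by -1.
  [ 1  5  -17  3  -5  -16 ]
  [ 0  1   -3  1  -2   -6 ]
  [ 0  0    0  1  -2   -7 ]
  [ 0  0    0  2  -3  -10 ]
Subtract 2 times r3 from r4.
  [ 1  5  -17  3  -5  -16 ]
  [ 0  1   -3  1  -2   -6 ]
  [ 0  0    0  1  -2   -7 ]
  [ 0  0    0  0   1    4 ]
Add 2 times r4 to r3.
  [ 1  5  -17  3  -5  -16 ]
  [ 0  1   -3  1  -2   -6 ]
  [ 0  0    0  1   0    1 ]
  [ 0  0    0  0   1    4 ]
Add 2 times r4 to r2.
  [ 1  5  -17  3  -5  -16 ]
  [ 0  1   -3  1   0    2 ]
  [ 0  0    0  1   0    1 ]
  [ 0  0    0  0   1    4 ]
Add 5 times r4 to r1.
  [ 1  5  -17  3  0  4 ]
  [ 0  1   -3  1  0  2 ]
  [ 0  0    0  1  0  1 ]
  [ 0  0    0  0  1  4 ]
Subtract r3 from r2.
  [ 1  5  -17  3  0  4 ]
  [ 0  1   -3  0  0  1 ]
  [ 0  0    0  1  0  1 ]
  [ 0  0    0  0  1  4 ]
Subtract 3 times r3 from r1.
  [ 1  5  -17  0  0  1 ]
  [ 0  1   -3  0  0  1 ]
  [ 0  0    0  1  0  1 ]
  [ 0  0    0  0  1  4 ]
Subtract 5 times r2 from r1.
  [ 1  0  -2  0  0  -4 ]
  [ 0  1  -3  0  0   1 ]
  [ 0  0   0  1  0   1 ]
  [ 0  0   0  0  1   4 ]
Pivot columns are the columns containing a leading 1.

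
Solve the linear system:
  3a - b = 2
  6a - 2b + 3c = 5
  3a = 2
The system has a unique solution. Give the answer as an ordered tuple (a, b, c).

Form the augmented matrix and row-reduce:
  [ 3  -1  0  |  2 ]
  [ 6  -2  3  |  5 ]
  [ 3   0  0  |  2 ]
Multiply r1 by 1/3.
  [ 1  -1/3  0  |  2/3 ]
  [ 6    -2  3  |    5 ]
  [ 3     0  0  |    2 ]
Subtract 6 times r1 from r2.
  [ 1  -1/3  0  |  2/3 ]
  [ 0     0  3  |    1 ]
  [ 3     0  0  |    2 ]
Subtract 3 times r1 from r3.
  [ 1  -1/3  0  |  2/3 ]
  [ 0     0  3  |    1 ]
  [ 0     1  0  |    0 ]
Swap r2 and r3.
  [ 1  -1/3  0  |  2/3 ]
  [ 0     1  0  |    0 ]
  [ 0     0  3  |    1 ]
Multiply r3 by 1/3.
  [ 1  -1/3  0  |  2/3 ]
  [ 0     1  0  |    0 ]
  [ 0     0  1  |  1/3 ]
Add 1/3 times r2 to r1.
  [ 1  0  0  |  2/3 ]
  [ 0  1  0  |    0 ]
  [ 0  0  1  |  1/3 ]
Reading off the last column: a = 2/3, b = 0, c = 1/3.

(2/3, 0, 1/3)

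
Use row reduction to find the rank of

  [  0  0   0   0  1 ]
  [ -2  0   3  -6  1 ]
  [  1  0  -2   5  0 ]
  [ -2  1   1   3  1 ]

r1 ↔ r2
  [ -2  0   3  -6  1 ]
  [  0  0   0   0  1 ]
  [  1  0  -2   5  0 ]
  [ -2  1   1   3  1 ]
r1 → -1/2·r1
  [  1  0  -3/2  3  -1/2 ]
  [  0  0     0  0     1 ]
  [  1  0    -2  5     0 ]
  [ -2  1     1  3     1 ]
r3 → r3 − r1
  [  1  0  -3/2  3  -1/2 ]
  [  0  0     0  0     1 ]
  [  0  0  -1/2  2   1/2 ]
  [ -2  1     1  3     1 ]
r4 → r4 + 2·r1
  [ 1  0  -3/2  3  -1/2 ]
  [ 0  0     0  0     1 ]
  [ 0  0  -1/2  2   1/2 ]
  [ 0  1    -2  9     0 ]
r2 ↔ r4
  [ 1  0  -3/2  3  -1/2 ]
  [ 0  1    -2  9     0 ]
  [ 0  0  -1/2  2   1/2 ]
  [ 0  0     0  0     1 ]
r3 → -2·r3
  [ 1  0  -3/2   3  -1/2 ]
  [ 0  1    -2   9     0 ]
  [ 0  0     1  -4    -1 ]
  [ 0  0     0   0     1 ]
r3 → r3 + r4
  [ 1  0  -3/2   3  -1/2 ]
  [ 0  1    -2   9     0 ]
  [ 0  0     1  -4     0 ]
  [ 0  0     0   0     1 ]
r1 → r1 + 1/2·r4
  [ 1  0  -3/2   3  0 ]
  [ 0  1    -2   9  0 ]
  [ 0  0     1  -4  0 ]
  [ 0  0     0   0  1 ]
r2 → r2 + 2·r3
  [ 1  0  -3/2   3  0 ]
  [ 0  1     0   1  0 ]
  [ 0  0     1  -4  0 ]
  [ 0  0     0   0  1 ]
r1 → r1 + 3/2·r3
  [ 1  0  0  -3  0 ]
  [ 0  1  0   1  0 ]
  [ 0  0  1  -4  0 ]
  [ 0  0  0   0  1 ]
The reduced form has 4 nonzero rows.

rank = 4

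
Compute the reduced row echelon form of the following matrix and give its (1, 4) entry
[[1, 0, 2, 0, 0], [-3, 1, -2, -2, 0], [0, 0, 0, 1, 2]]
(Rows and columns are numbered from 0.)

Add 3 times r1 to r2.
  [ 1  0  2   0  0 ]
  [ 0  1  4  -2  0 ]
  [ 0  0  0   1  2 ]
Add 2 times r3 to r2.
  [ 1  0  2  0  0 ]
  [ 0  1  4  0  4 ]
  [ 0  0  0  1  2 ]

4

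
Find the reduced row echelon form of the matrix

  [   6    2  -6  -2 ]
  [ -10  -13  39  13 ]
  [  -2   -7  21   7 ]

[[1, 0, 0, 0], [0, 1, -3, -1], [0, 0, 0, 0]]

r1 → 1/6·r1
  [   1  1/3  -1  -1/3 ]
  [ -10  -13  39    13 ]
  [  -2   -7  21     7 ]
r2 → r2 + 10·r1
  [  1    1/3  -1  -1/3 ]
  [  0  -29/3  29  29/3 ]
  [ -2     -7  21     7 ]
r3 → r3 + 2·r1
  [ 1    1/3  -1  -1/3 ]
  [ 0  -29/3  29  29/3 ]
  [ 0  -19/3  19  19/3 ]
r2 → -3/29·r2
  [ 1    1/3  -1  -1/3 ]
  [ 0      1  -3    -1 ]
  [ 0  -19/3  19  19/3 ]
r3 → r3 + 19/3·r2
  [ 1  1/3  -1  -1/3 ]
  [ 0    1  -3    -1 ]
  [ 0    0   0     0 ]
r1 → r1 − 1/3·r2
  [ 1  0   0   0 ]
  [ 0  1  -3  -1 ]
  [ 0  0   0   0 ]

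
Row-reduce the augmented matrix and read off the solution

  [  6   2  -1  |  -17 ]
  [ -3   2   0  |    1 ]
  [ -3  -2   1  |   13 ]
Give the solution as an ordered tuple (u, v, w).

(-4/3, -3/2, 6)

r1 → 1/6·r1
  [  1  1/3  -1/6  |  -17/6 ]
  [ -3    2     0  |      1 ]
  [ -3   -2     1  |     13 ]
r2 → r2 + 3·r1
  [  1  1/3  -1/6  |  -17/6 ]
  [  0    3  -1/2  |  -15/2 ]
  [ -3   -2     1  |     13 ]
r3 → r3 + 3·r1
  [ 1  1/3  -1/6  |  -17/6 ]
  [ 0    3  -1/2  |  -15/2 ]
  [ 0   -1   1/2  |    9/2 ]
r2 → 1/3·r2
  [ 1  1/3  -1/6  |  -17/6 ]
  [ 0    1  -1/6  |   -5/2 ]
  [ 0   -1   1/2  |    9/2 ]
r3 → r3 + r2
  [ 1  1/3  -1/6  |  -17/6 ]
  [ 0    1  -1/6  |   -5/2 ]
  [ 0    0   1/3  |      2 ]
r3 → 3·r3
  [ 1  1/3  -1/6  |  -17/6 ]
  [ 0    1  -1/6  |   -5/2 ]
  [ 0    0     1  |      6 ]
r2 → r2 + 1/6·r3
  [ 1  1/3  -1/6  |  -17/6 ]
  [ 0    1     0  |   -3/2 ]
  [ 0    0     1  |      6 ]
r1 → r1 + 1/6·r3
  [ 1  1/3  0  |  -11/6 ]
  [ 0    1  0  |   -3/2 ]
  [ 0    0  1  |      6 ]
r1 → r1 − 1/3·r2
  [ 1  0  0  |  -4/3 ]
  [ 0  1  0  |  -3/2 ]
  [ 0  0  1  |     6 ]
Reading off the last column: u = -4/3, v = -3/2, w = 6.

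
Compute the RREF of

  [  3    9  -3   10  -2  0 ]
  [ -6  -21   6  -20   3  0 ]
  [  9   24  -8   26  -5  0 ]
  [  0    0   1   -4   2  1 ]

[[1, 0, 0, -2/3, 1/3, 0], [0, 1, 0, 0, 1/3, 0], [0, 0, 1, -4, 2, 0], [0, 0, 0, 0, 0, 1]]

R1 ← 1/3·R1
  [  1    3  -1  10/3  -2/3  0 ]
  [ -6  -21   6   -20     3  0 ]
  [  9   24  -8    26    -5  0 ]
  [  0    0   1    -4     2  1 ]
R2 ← R2 + 6·R1
  [ 1   3  -1  10/3  -2/3  0 ]
  [ 0  -3   0     0    -1  0 ]
  [ 9  24  -8    26    -5  0 ]
  [ 0   0   1    -4     2  1 ]
R3 ← R3 − 9·R1
  [ 1   3  -1  10/3  -2/3  0 ]
  [ 0  -3   0     0    -1  0 ]
  [ 0  -3   1    -4     1  0 ]
  [ 0   0   1    -4     2  1 ]
R2 ← -1/3·R2
  [ 1   3  -1  10/3  -2/3  0 ]
  [ 0   1   0     0   1/3  0 ]
  [ 0  -3   1    -4     1  0 ]
  [ 0   0   1    -4     2  1 ]
R3 ← R3 + 3·R2
  [ 1  3  -1  10/3  -2/3  0 ]
  [ 0  1   0     0   1/3  0 ]
  [ 0  0   1    -4     2  0 ]
  [ 0  0   1    -4     2  1 ]
R4 ← R4 − R3
  [ 1  3  -1  10/3  -2/3  0 ]
  [ 0  1   0     0   1/3  0 ]
  [ 0  0   1    -4     2  0 ]
  [ 0  0   0     0     0  1 ]
R1 ← R1 + R3
  [ 1  3  0  -2/3  4/3  0 ]
  [ 0  1  0     0  1/3  0 ]
  [ 0  0  1    -4    2  0 ]
  [ 0  0  0     0    0  1 ]
R1 ← R1 − 3·R2
  [ 1  0  0  -2/3  1/3  0 ]
  [ 0  1  0     0  1/3  0 ]
  [ 0  0  1    -4    2  0 ]
  [ 0  0  0     0    0  1 ]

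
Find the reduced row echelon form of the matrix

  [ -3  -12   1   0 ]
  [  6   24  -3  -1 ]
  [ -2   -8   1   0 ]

R1 → -1/3·R1
  [  1   4  -1/3   0 ]
  [  6  24    -3  -1 ]
  [ -2  -8     1   0 ]
R2 → R2 − 6·R1
  [  1   4  -1/3   0 ]
  [  0   0    -1  -1 ]
  [ -2  -8     1   0 ]
R3 → R3 + 2·R1
  [ 1  4  -1/3   0 ]
  [ 0  0    -1  -1 ]
  [ 0  0   1/3   0 ]
R2 → -1·R2
  [ 1  4  -1/3  0 ]
  [ 0  0     1  1 ]
  [ 0  0   1/3  0 ]
R3 → R3 − 1/3·R2
  [ 1  4  -1/3     0 ]
  [ 0  0     1     1 ]
  [ 0  0     0  -1/3 ]
R3 → -3·R3
  [ 1  4  -1/3  0 ]
  [ 0  0     1  1 ]
  [ 0  0     0  1 ]
R2 → R2 − R3
  [ 1  4  -1/3  0 ]
  [ 0  0     1  0 ]
  [ 0  0     0  1 ]
R1 → R1 + 1/3·R2
  [ 1  4  0  0 ]
  [ 0  0  1  0 ]
  [ 0  0  0  1 ]

[[1, 4, 0, 0], [0, 0, 1, 0], [0, 0, 0, 1]]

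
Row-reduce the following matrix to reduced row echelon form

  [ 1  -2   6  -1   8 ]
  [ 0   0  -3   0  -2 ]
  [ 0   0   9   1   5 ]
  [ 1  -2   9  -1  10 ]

[[1, -2, 0, 0, 3], [0, 0, 1, 0, 2/3], [0, 0, 0, 1, -1], [0, 0, 0, 0, 0]]

R4 ← R4 − R1
R2 ← -1/3·R2
R3 ← R3 − 9·R2
R4 ← R4 − 3·R2
R1 ← R1 + R3
R1 ← R1 − 6·R2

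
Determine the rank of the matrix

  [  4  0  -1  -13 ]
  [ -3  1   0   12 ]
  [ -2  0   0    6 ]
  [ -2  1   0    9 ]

r1 ← 1/4·r1
  [  1  0  -1/4  -13/4 ]
  [ -3  1     0     12 ]
  [ -2  0     0      6 ]
  [ -2  1     0      9 ]
r2 ← r2 + 3·r1
  [  1  0  -1/4  -13/4 ]
  [  0  1  -3/4    9/4 ]
  [ -2  0     0      6 ]
  [ -2  1     0      9 ]
r3 ← r3 + 2·r1
  [  1  0  -1/4  -13/4 ]
  [  0  1  -3/4    9/4 ]
  [  0  0  -1/2   -1/2 ]
  [ -2  1     0      9 ]
r4 ← r4 + 2·r1
  [ 1  0  -1/4  -13/4 ]
  [ 0  1  -3/4    9/4 ]
  [ 0  0  -1/2   -1/2 ]
  [ 0  1  -1/2    5/2 ]
r4 ← r4 − r2
  [ 1  0  -1/4  -13/4 ]
  [ 0  1  -3/4    9/4 ]
  [ 0  0  -1/2   -1/2 ]
  [ 0  0   1/4    1/4 ]
r3 ← -2·r3
  [ 1  0  -1/4  -13/4 ]
  [ 0  1  -3/4    9/4 ]
  [ 0  0     1      1 ]
  [ 0  0   1/4    1/4 ]
r4 ← r4 − 1/4·r3
  [ 1  0  -1/4  -13/4 ]
  [ 0  1  -3/4    9/4 ]
  [ 0  0     1      1 ]
  [ 0  0     0      0 ]
r2 ← r2 + 3/4·r3
  [ 1  0  -1/4  -13/4 ]
  [ 0  1     0      3 ]
  [ 0  0     1      1 ]
  [ 0  0     0      0 ]
r1 ← r1 + 1/4·r3
  [ 1  0  0  -3 ]
  [ 0  1  0   3 ]
  [ 0  0  1   1 ]
  [ 0  0  0   0 ]
The reduced form has 3 nonzero rows.

rank = 3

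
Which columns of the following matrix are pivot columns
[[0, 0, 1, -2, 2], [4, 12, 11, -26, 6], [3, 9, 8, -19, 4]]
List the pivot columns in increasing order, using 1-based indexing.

R1 <=> R2
  [ 4  12  11  -26  6 ]
  [ 0   0   1   -2  2 ]
  [ 3   9   8  -19  4 ]
R1 -> 1/4·R1
  [ 1  3  11/4  -13/2  3/2 ]
  [ 0  0     1     -2    2 ]
  [ 3  9     8    -19    4 ]
R3 -> R3 − 3·R1
  [ 1  3  11/4  -13/2   3/2 ]
  [ 0  0     1     -2     2 ]
  [ 0  0  -1/4    1/2  -1/2 ]
R3 -> R3 + 1/4·R2
  [ 1  3  11/4  -13/2  3/2 ]
  [ 0  0     1     -2    2 ]
  [ 0  0     0      0    0 ]
R1 -> R1 − 11/4·R2
  [ 1  3  0  -1  -4 ]
  [ 0  0  1  -2   2 ]
  [ 0  0  0   0   0 ]
Pivot columns are the columns containing a leading 1.

1, 3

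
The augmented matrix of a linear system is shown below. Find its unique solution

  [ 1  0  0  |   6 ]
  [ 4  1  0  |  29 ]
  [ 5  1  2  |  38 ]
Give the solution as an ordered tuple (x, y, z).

Subtract 4 times ρ1 from ρ2.
  [ 1  0  0  |   6 ]
  [ 0  1  0  |   5 ]
  [ 5  1  2  |  38 ]
Subtract 5 times ρ1 from ρ3.
  [ 1  0  0  |  6 ]
  [ 0  1  0  |  5 ]
  [ 0  1  2  |  8 ]
Subtract ρ2 from ρ3.
  [ 1  0  0  |  6 ]
  [ 0  1  0  |  5 ]
  [ 0  0  2  |  3 ]
Multiply ρ3 by 1/2.
  [ 1  0  0  |    6 ]
  [ 0  1  0  |    5 ]
  [ 0  0  1  |  3/2 ]
Reading off the last column: x = 6, y = 5, z = 3/2.

(6, 5, 3/2)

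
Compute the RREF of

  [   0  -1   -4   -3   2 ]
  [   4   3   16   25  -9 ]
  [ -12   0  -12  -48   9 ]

R1 ↔ R2
  [   4   3   16   25  -9 ]
  [   0  -1   -4   -3   2 ]
  [ -12   0  -12  -48   9 ]
R1 -> 1/4·R1
  [   1  3/4    4  25/4  -9/4 ]
  [   0   -1   -4    -3     2 ]
  [ -12    0  -12   -48     9 ]
R3 -> R3 + 12·R1
  [ 1  3/4   4  25/4  -9/4 ]
  [ 0   -1  -4    -3     2 ]
  [ 0    9  36    27   -18 ]
R2 -> -1·R2
  [ 1  3/4   4  25/4  -9/4 ]
  [ 0    1   4     3    -2 ]
  [ 0    9  36    27   -18 ]
R3 -> R3 − 9·R2
  [ 1  3/4  4  25/4  -9/4 ]
  [ 0    1  4     3    -2 ]
  [ 0    0  0     0     0 ]
R1 -> R1 − 3/4·R2
  [ 1  0  1  4  -3/4 ]
  [ 0  1  4  3    -2 ]
  [ 0  0  0  0     0 ]

[[1, 0, 1, 4, -3/4], [0, 1, 4, 3, -2], [0, 0, 0, 0, 0]]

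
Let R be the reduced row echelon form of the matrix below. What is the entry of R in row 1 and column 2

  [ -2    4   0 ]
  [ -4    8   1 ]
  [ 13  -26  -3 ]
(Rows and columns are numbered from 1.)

r1 := -1/2·r1
  [  1   -2   0 ]
  [ -4    8   1 ]
  [ 13  -26  -3 ]
r2 := r2 + 4·r1
  [  1   -2   0 ]
  [  0    0   1 ]
  [ 13  -26  -3 ]
r3 := r3 − 13·r1
  [ 1  -2   0 ]
  [ 0   0   1 ]
  [ 0   0  -3 ]
r3 := r3 + 3·r2
  [ 1  -2  0 ]
  [ 0   0  1 ]
  [ 0   0  0 ]

-2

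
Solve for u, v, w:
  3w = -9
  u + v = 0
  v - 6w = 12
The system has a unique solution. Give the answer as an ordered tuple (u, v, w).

Form the augmented matrix and row-reduce:
  [ 0  0   3  |  -9 ]
  [ 1  1   0  |   0 ]
  [ 0  1  -6  |  12 ]
Swap ρ1 and ρ2.
Swap ρ2 and ρ3.
Multiply ρ3 by 1/3.
Add 6 times ρ3 to ρ2.
Subtract ρ2 from ρ1.
Reading off the last column: u = 6, v = -6, w = -3.

(6, -6, -3)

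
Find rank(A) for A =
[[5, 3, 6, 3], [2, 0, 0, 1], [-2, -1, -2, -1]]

Multiply r1 by 1/5.
  [  1  3/5  6/5  3/5 ]
  [  2    0    0    1 ]
  [ -2   -1   -2   -1 ]
Subtract 2 times r1 from r2.
  [  1   3/5    6/5   3/5 ]
  [  0  -6/5  -12/5  -1/5 ]
  [ -2    -1     -2    -1 ]
Add 2 times r1 to r3.
  [ 1   3/5    6/5   3/5 ]
  [ 0  -6/5  -12/5  -1/5 ]
  [ 0   1/5    2/5   1/5 ]
Multiply r2 by -5/6.
  [ 1  3/5  6/5  3/5 ]
  [ 0    1    2  1/6 ]
  [ 0  1/5  2/5  1/5 ]
Subtract 1/5 times r2 from r3.
  [ 1  3/5  6/5  3/5 ]
  [ 0    1    2  1/6 ]
  [ 0    0    0  1/6 ]
Multiply r3 by 6.
  [ 1  3/5  6/5  3/5 ]
  [ 0    1    2  1/6 ]
  [ 0    0    0    1 ]
Subtract 1/6 times r3 from r2.
  [ 1  3/5  6/5  3/5 ]
  [ 0    1    2    0 ]
  [ 0    0    0    1 ]
Subtract 3/5 times r3 from r1.
  [ 1  3/5  6/5  0 ]
  [ 0    1    2  0 ]
  [ 0    0    0  1 ]
Subtract 3/5 times r2 from r1.
  [ 1  0  0  0 ]
  [ 0  1  2  0 ]
  [ 0  0  0  1 ]
The reduced form has 3 nonzero rows.

rank = 3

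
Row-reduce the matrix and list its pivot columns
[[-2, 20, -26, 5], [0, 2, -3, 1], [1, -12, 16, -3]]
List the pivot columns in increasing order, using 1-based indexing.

1, 2, 4

R1 -> -1/2·R1
  [ 1  -10  13  -5/2 ]
  [ 0    2  -3     1 ]
  [ 1  -12  16    -3 ]
R3 -> R3 − R1
  [ 1  -10  13  -5/2 ]
  [ 0    2  -3     1 ]
  [ 0   -2   3  -1/2 ]
R2 -> 1/2·R2
  [ 1  -10    13  -5/2 ]
  [ 0    1  -3/2   1/2 ]
  [ 0   -2     3  -1/2 ]
R3 -> R3 + 2·R2
  [ 1  -10    13  -5/2 ]
  [ 0    1  -3/2   1/2 ]
  [ 0    0     0   1/2 ]
R3 -> 2·R3
  [ 1  -10    13  -5/2 ]
  [ 0    1  -3/2   1/2 ]
  [ 0    0     0     1 ]
R2 -> R2 − 1/2·R3
  [ 1  -10    13  -5/2 ]
  [ 0    1  -3/2     0 ]
  [ 0    0     0     1 ]
R1 -> R1 + 5/2·R3
  [ 1  -10    13  0 ]
  [ 0    1  -3/2  0 ]
  [ 0    0     0  1 ]
R1 -> R1 + 10·R2
  [ 1  0    -2  0 ]
  [ 0  1  -3/2  0 ]
  [ 0  0     0  1 ]
Pivot columns are the columns containing a leading 1.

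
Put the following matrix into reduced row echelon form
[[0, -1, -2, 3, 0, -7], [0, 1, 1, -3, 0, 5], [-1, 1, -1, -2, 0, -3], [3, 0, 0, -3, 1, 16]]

R1 ↔ R3
  [ -1   1  -1  -2  0  -3 ]
  [  0   1   1  -3  0   5 ]
  [  0  -1  -2   3  0  -7 ]
  [  3   0   0  -3  1  16 ]
R1 → -1·R1
  [ 1  -1   1   2  0   3 ]
  [ 0   1   1  -3  0   5 ]
  [ 0  -1  -2   3  0  -7 ]
  [ 3   0   0  -3  1  16 ]
R4 → R4 − 3·R1
  [ 1  -1   1   2  0   3 ]
  [ 0   1   1  -3  0   5 ]
  [ 0  -1  -2   3  0  -7 ]
  [ 0   3  -3  -9  1   7 ]
R3 → R3 + R2
  [ 1  -1   1   2  0   3 ]
  [ 0   1   1  -3  0   5 ]
  [ 0   0  -1   0  0  -2 ]
  [ 0   3  -3  -9  1   7 ]
R4 → R4 − 3·R2
  [ 1  -1   1   2  0   3 ]
  [ 0   1   1  -3  0   5 ]
  [ 0   0  -1   0  0  -2 ]
  [ 0   0  -6   0  1  -8 ]
R3 → -1·R3
  [ 1  -1   1   2  0   3 ]
  [ 0   1   1  -3  0   5 ]
  [ 0   0   1   0  0   2 ]
  [ 0   0  -6   0  1  -8 ]
R4 → R4 + 6·R3
  [ 1  -1  1   2  0  3 ]
  [ 0   1  1  -3  0  5 ]
  [ 0   0  1   0  0  2 ]
  [ 0   0  0   0  1  4 ]
R2 → R2 − R3
  [ 1  -1  1   2  0  3 ]
  [ 0   1  0  -3  0  3 ]
  [ 0   0  1   0  0  2 ]
  [ 0   0  0   0  1  4 ]
R1 → R1 − R3
  [ 1  -1  0   2  0  1 ]
  [ 0   1  0  -3  0  3 ]
  [ 0   0  1   0  0  2 ]
  [ 0   0  0   0  1  4 ]
R1 → R1 + R2
  [ 1  0  0  -1  0  4 ]
  [ 0  1  0  -3  0  3 ]
  [ 0  0  1   0  0  2 ]
  [ 0  0  0   0  1  4 ]

[[1, 0, 0, -1, 0, 4], [0, 1, 0, -3, 0, 3], [0, 0, 1, 0, 0, 2], [0, 0, 0, 0, 1, 4]]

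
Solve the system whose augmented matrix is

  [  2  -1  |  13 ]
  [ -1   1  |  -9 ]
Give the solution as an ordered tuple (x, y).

R1 → 1/2·R1
  [  1  -1/2  |  13/2 ]
  [ -1     1  |    -9 ]
R2 → R2 + R1
  [ 1  -1/2  |  13/2 ]
  [ 0   1/2  |  -5/2 ]
R2 → 2·R2
  [ 1  -1/2  |  13/2 ]
  [ 0     1  |    -5 ]
R1 → R1 + 1/2·R2
  [ 1  0  |   4 ]
  [ 0  1  |  -5 ]
Reading off the last column: x = 4, y = -5.

(4, -5)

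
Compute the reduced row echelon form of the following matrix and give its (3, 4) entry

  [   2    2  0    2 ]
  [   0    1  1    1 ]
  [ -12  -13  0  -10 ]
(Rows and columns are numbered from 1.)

Multiply ρ1 by 1/2.
  [   1    1  0    1 ]
  [   0    1  1    1 ]
  [ -12  -13  0  -10 ]
Add 12 times ρ1 to ρ3.
  [ 1   1  0  1 ]
  [ 0   1  1  1 ]
  [ 0  -1  0  2 ]
Add ρ2 to ρ3.
  [ 1  1  0  1 ]
  [ 0  1  1  1 ]
  [ 0  0  1  3 ]
Subtract ρ3 from ρ2.
  [ 1  1  0   1 ]
  [ 0  1  0  -2 ]
  [ 0  0  1   3 ]
Subtract ρ2 from ρ1.
  [ 1  0  0   3 ]
  [ 0  1  0  -2 ]
  [ 0  0  1   3 ]

3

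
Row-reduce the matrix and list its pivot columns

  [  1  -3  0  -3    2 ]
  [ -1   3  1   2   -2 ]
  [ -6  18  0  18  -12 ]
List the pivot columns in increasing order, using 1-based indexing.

1, 3

Add r1 to r2.
  [  1  -3  0  -3    2 ]
  [  0   0  1  -1    0 ]
  [ -6  18  0  18  -12 ]
Add 6 times r1 to r3.
  [ 1  -3  0  -3  2 ]
  [ 0   0  1  -1  0 ]
  [ 0   0  0   0  0 ]
Pivot columns are the columns containing a leading 1.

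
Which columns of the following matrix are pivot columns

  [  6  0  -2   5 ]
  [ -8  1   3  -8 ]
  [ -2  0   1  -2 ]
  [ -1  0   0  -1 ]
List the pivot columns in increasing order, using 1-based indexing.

1, 2, 3, 4

ρ1 -> 1/6·ρ1
  [  1  0  -1/3  5/6 ]
  [ -8  1     3   -8 ]
  [ -2  0     1   -2 ]
  [ -1  0     0   -1 ]
ρ2 -> ρ2 + 8·ρ1
  [  1  0  -1/3   5/6 ]
  [  0  1   1/3  -4/3 ]
  [ -2  0     1    -2 ]
  [ -1  0     0    -1 ]
ρ3 -> ρ3 + 2·ρ1
  [  1  0  -1/3   5/6 ]
  [  0  1   1/3  -4/3 ]
  [  0  0   1/3  -1/3 ]
  [ -1  0     0    -1 ]
ρ4 -> ρ4 + ρ1
  [ 1  0  -1/3   5/6 ]
  [ 0  1   1/3  -4/3 ]
  [ 0  0   1/3  -1/3 ]
  [ 0  0  -1/3  -1/6 ]
ρ3 -> 3·ρ3
  [ 1  0  -1/3   5/6 ]
  [ 0  1   1/3  -4/3 ]
  [ 0  0     1    -1 ]
  [ 0  0  -1/3  -1/6 ]
ρ4 -> ρ4 + 1/3·ρ3
  [ 1  0  -1/3   5/6 ]
  [ 0  1   1/3  -4/3 ]
  [ 0  0     1    -1 ]
  [ 0  0     0  -1/2 ]
ρ4 -> -2·ρ4
  [ 1  0  -1/3   5/6 ]
  [ 0  1   1/3  -4/3 ]
  [ 0  0     1    -1 ]
  [ 0  0     0     1 ]
ρ3 -> ρ3 + ρ4
  [ 1  0  -1/3   5/6 ]
  [ 0  1   1/3  -4/3 ]
  [ 0  0     1     0 ]
  [ 0  0     0     1 ]
ρ2 -> ρ2 + 4/3·ρ4
  [ 1  0  -1/3  5/6 ]
  [ 0  1   1/3    0 ]
  [ 0  0     1    0 ]
  [ 0  0     0    1 ]
ρ1 -> ρ1 − 5/6·ρ4
  [ 1  0  -1/3  0 ]
  [ 0  1   1/3  0 ]
  [ 0  0     1  0 ]
  [ 0  0     0  1 ]
ρ2 -> ρ2 − 1/3·ρ3
  [ 1  0  -1/3  0 ]
  [ 0  1     0  0 ]
  [ 0  0     1  0 ]
  [ 0  0     0  1 ]
ρ1 -> ρ1 + 1/3·ρ3
  [ 1  0  0  0 ]
  [ 0  1  0  0 ]
  [ 0  0  1  0 ]
  [ 0  0  0  1 ]
Pivot columns are the columns containing a leading 1.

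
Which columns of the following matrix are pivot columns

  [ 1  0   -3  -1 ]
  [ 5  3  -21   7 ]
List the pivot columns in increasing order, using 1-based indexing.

Subtract 5 times R1 from R2.
  [ 1  0  -3  -1 ]
  [ 0  3  -6  12 ]
Multiply R2 by 1/3.
  [ 1  0  -3  -1 ]
  [ 0  1  -2   4 ]
Pivot columns are the columns containing a leading 1.

1, 2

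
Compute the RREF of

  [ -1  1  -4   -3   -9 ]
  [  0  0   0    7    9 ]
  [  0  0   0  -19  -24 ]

[[1, -1, 4, 0, 0], [0, 0, 0, 1, 0], [0, 0, 0, 0, 1]]

Multiply R1 by -1.
  [ 1  -1  4    3    9 ]
  [ 0   0  0    7    9 ]
  [ 0   0  0  -19  -24 ]
Multiply R2 by 1/7.
  [ 1  -1  4    3    9 ]
  [ 0   0  0    1  9/7 ]
  [ 0   0  0  -19  -24 ]
Add 19 times R2 to R3.
  [ 1  -1  4  3    9 ]
  [ 0   0  0  1  9/7 ]
  [ 0   0  0  0  3/7 ]
Multiply R3 by 7/3.
  [ 1  -1  4  3    9 ]
  [ 0   0  0  1  9/7 ]
  [ 0   0  0  0    1 ]
Subtract 9/7 times R3 from R2.
  [ 1  -1  4  3  9 ]
  [ 0   0  0  1  0 ]
  [ 0   0  0  0  1 ]
Subtract 9 times R3 from R1.
  [ 1  -1  4  3  0 ]
  [ 0   0  0  1  0 ]
  [ 0   0  0  0  1 ]
Subtract 3 times R2 from R1.
  [ 1  -1  4  0  0 ]
  [ 0   0  0  1  0 ]
  [ 0   0  0  0  1 ]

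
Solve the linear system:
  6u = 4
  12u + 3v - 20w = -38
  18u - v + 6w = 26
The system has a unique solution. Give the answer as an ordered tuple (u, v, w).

Form the augmented matrix and row-reduce:
  [  6   0    0  |    4 ]
  [ 12   3  -20  |  -38 ]
  [ 18  -1    6  |   26 ]
ρ1 → 1/6·ρ1
  [  1   0    0  |  2/3 ]
  [ 12   3  -20  |  -38 ]
  [ 18  -1    6  |   26 ]
ρ2 → ρ2 − 12·ρ1
  [  1   0    0  |  2/3 ]
  [  0   3  -20  |  -46 ]
  [ 18  -1    6  |   26 ]
ρ3 → ρ3 − 18·ρ1
  [ 1   0    0  |  2/3 ]
  [ 0   3  -20  |  -46 ]
  [ 0  -1    6  |   14 ]
ρ2 → 1/3·ρ2
  [ 1   0      0  |    2/3 ]
  [ 0   1  -20/3  |  -46/3 ]
  [ 0  -1      6  |     14 ]
ρ3 → ρ3 + ρ2
  [ 1  0      0  |    2/3 ]
  [ 0  1  -20/3  |  -46/3 ]
  [ 0  0   -2/3  |   -4/3 ]
ρ3 → -3/2·ρ3
  [ 1  0      0  |    2/3 ]
  [ 0  1  -20/3  |  -46/3 ]
  [ 0  0      1  |      2 ]
ρ2 → ρ2 + 20/3·ρ3
  [ 1  0  0  |  2/3 ]
  [ 0  1  0  |   -2 ]
  [ 0  0  1  |    2 ]
Reading off the last column: u = 2/3, v = -2, w = 2.

(2/3, -2, 2)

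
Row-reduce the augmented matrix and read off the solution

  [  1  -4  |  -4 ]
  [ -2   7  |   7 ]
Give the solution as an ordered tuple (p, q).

ρ2 ← ρ2 + 2·ρ1
  [ 1  -4  |  -4 ]
  [ 0  -1  |  -1 ]
ρ2 ← -1·ρ2
  [ 1  -4  |  -4 ]
  [ 0   1  |   1 ]
ρ1 ← ρ1 + 4·ρ2
  [ 1  0  |  0 ]
  [ 0  1  |  1 ]
Reading off the last column: p = 0, q = 1.

(0, 1)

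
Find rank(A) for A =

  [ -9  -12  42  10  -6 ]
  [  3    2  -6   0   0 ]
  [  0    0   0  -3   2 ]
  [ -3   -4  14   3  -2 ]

rank = 4

Multiply R1 by -1/9.
Subtract 3 times R1 from R2.
Add 3 times R1 to R4.
Multiply R2 by -1/2.
Multiply R3 by -1/3.
Add 1/3 times R3 to R4.
Multiply R4 by -9/2.
Add 2/3 times R4 to R3.
Subtract R4 from R2.
Subtract 2/3 times R4 from R1.
Add 5/3 times R3 to R2.
Add 10/9 times R3 to R1.
Subtract 4/3 times R2 from R1.
The reduced form has 4 nonzero rows.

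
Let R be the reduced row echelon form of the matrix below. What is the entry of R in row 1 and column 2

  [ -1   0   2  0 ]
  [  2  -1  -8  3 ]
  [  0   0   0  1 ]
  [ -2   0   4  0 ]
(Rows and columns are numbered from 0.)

4

R1 ← -1·R1
R2 ← R2 − 2·R1
R4 ← R4 + 2·R1
R2 ← -1·R2
R2 ← R2 + 3·R3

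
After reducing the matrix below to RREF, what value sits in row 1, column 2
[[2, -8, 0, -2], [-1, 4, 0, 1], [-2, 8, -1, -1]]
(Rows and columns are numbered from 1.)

r1 → 1/2·r1
r2 → r2 + r1
r3 → r3 + 2·r1
r2 ↔ r3
r2 → -1·r2

-4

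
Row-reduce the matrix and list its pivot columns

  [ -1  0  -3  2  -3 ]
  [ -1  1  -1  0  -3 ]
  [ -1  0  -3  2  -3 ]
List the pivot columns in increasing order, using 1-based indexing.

1, 2

ρ1 := -1·ρ1
  [  1  0   3  -2   3 ]
  [ -1  1  -1   0  -3 ]
  [ -1  0  -3   2  -3 ]
ρ2 := ρ2 + ρ1
  [  1  0   3  -2   3 ]
  [  0  1   2  -2   0 ]
  [ -1  0  -3   2  -3 ]
ρ3 := ρ3 + ρ1
  [ 1  0  3  -2  3 ]
  [ 0  1  2  -2  0 ]
  [ 0  0  0   0  0 ]
Pivot columns are the columns containing a leading 1.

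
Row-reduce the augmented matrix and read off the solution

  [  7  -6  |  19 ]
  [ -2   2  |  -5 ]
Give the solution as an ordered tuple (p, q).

(4, 3/2)

R1 := 1/7·R1
  [  1  -6/7  |  19/7 ]
  [ -2     2  |    -5 ]
R2 := R2 + 2·R1
  [ 1  -6/7  |  19/7 ]
  [ 0   2/7  |   3/7 ]
R2 := 7/2·R2
  [ 1  -6/7  |  19/7 ]
  [ 0     1  |   3/2 ]
R1 := R1 + 6/7·R2
  [ 1  0  |    4 ]
  [ 0  1  |  3/2 ]
Reading off the last column: p = 4, q = 3/2.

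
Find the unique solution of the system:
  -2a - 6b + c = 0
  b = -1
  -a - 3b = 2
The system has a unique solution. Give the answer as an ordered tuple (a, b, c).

Form the augmented matrix and row-reduce:
  [ -2  -6  1  |   0 ]
  [  0   1  0  |  -1 ]
  [ -1  -3  0  |   2 ]
r1 -> -1/2·r1
r3 -> r3 + r1
r3 -> -2·r3
r1 -> r1 + 1/2·r3
r1 -> r1 − 3·r2
Reading off the last column: a = 1, b = -1, c = -4.

(1, -1, -4)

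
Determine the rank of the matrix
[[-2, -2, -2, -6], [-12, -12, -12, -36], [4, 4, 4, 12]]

rank = 1

r1 := -1/2·r1
  [   1    1    1    3 ]
  [ -12  -12  -12  -36 ]
  [   4    4    4   12 ]
r2 := r2 + 12·r1
  [ 1  1  1   3 ]
  [ 0  0  0   0 ]
  [ 4  4  4  12 ]
r3 := r3 − 4·r1
  [ 1  1  1  3 ]
  [ 0  0  0  0 ]
  [ 0  0  0  0 ]
The reduced form has 1 nonzero row.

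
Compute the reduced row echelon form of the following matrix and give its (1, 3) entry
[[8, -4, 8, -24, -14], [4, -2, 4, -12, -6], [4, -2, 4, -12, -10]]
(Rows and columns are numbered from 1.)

R1 → 1/8·R1
  [ 1  -1/2  1   -3  -7/4 ]
  [ 4    -2  4  -12    -6 ]
  [ 4    -2  4  -12   -10 ]
R2 → R2 − 4·R1
  [ 1  -1/2  1   -3  -7/4 ]
  [ 0     0  0    0     1 ]
  [ 4    -2  4  -12   -10 ]
R3 → R3 − 4·R1
  [ 1  -1/2  1  -3  -7/4 ]
  [ 0     0  0   0     1 ]
  [ 0     0  0   0    -3 ]
R3 → R3 + 3·R2
  [ 1  -1/2  1  -3  -7/4 ]
  [ 0     0  0   0     1 ]
  [ 0     0  0   0     0 ]
R1 → R1 + 7/4·R2
  [ 1  -1/2  1  -3  0 ]
  [ 0     0  0   0  1 ]
  [ 0     0  0   0  0 ]

1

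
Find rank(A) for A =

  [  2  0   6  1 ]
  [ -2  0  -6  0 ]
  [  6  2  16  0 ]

rank = 3

r1 -> 1/2·r1
  [  1  0   3  1/2 ]
  [ -2  0  -6    0 ]
  [  6  2  16    0 ]
r2 -> r2 + 2·r1
  [ 1  0   3  1/2 ]
  [ 0  0   0    1 ]
  [ 6  2  16    0 ]
r3 -> r3 − 6·r1
  [ 1  0   3  1/2 ]
  [ 0  0   0    1 ]
  [ 0  2  -2   -3 ]
r2 <=> r3
  [ 1  0   3  1/2 ]
  [ 0  2  -2   -3 ]
  [ 0  0   0    1 ]
r2 -> 1/2·r2
  [ 1  0   3   1/2 ]
  [ 0  1  -1  -3/2 ]
  [ 0  0   0     1 ]
r2 -> r2 + 3/2·r3
  [ 1  0   3  1/2 ]
  [ 0  1  -1    0 ]
  [ 0  0   0    1 ]
r1 -> r1 − 1/2·r3
  [ 1  0   3  0 ]
  [ 0  1  -1  0 ]
  [ 0  0   0  1 ]
The reduced form has 3 nonzero rows.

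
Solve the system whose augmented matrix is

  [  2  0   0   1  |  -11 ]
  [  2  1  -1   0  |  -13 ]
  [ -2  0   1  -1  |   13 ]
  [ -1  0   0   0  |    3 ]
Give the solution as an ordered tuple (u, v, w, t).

Multiply r1 by 1/2.
  [  1  0   0  1/2  |  -11/2 ]
  [  2  1  -1    0  |    -13 ]
  [ -2  0   1   -1  |     13 ]
  [ -1  0   0    0  |      3 ]
Subtract 2 times r1 from r2.
  [  1  0   0  1/2  |  -11/2 ]
  [  0  1  -1   -1  |     -2 ]
  [ -2  0   1   -1  |     13 ]
  [ -1  0   0    0  |      3 ]
Add 2 times r1 to r3.
  [  1  0   0  1/2  |  -11/2 ]
  [  0  1  -1   -1  |     -2 ]
  [  0  0   1    0  |      2 ]
  [ -1  0   0    0  |      3 ]
Add r1 to r4.
  [ 1  0   0  1/2  |  -11/2 ]
  [ 0  1  -1   -1  |     -2 ]
  [ 0  0   1    0  |      2 ]
  [ 0  0   0  1/2  |   -5/2 ]
Multiply r4 by 2.
  [ 1  0   0  1/2  |  -11/2 ]
  [ 0  1  -1   -1  |     -2 ]
  [ 0  0   1    0  |      2 ]
  [ 0  0   0    1  |     -5 ]
Add r4 to r2.
  [ 1  0   0  1/2  |  -11/2 ]
  [ 0  1  -1    0  |     -7 ]
  [ 0  0   1    0  |      2 ]
  [ 0  0   0    1  |     -5 ]
Subtract 1/2 times r4 from r1.
  [ 1  0   0  0  |  -3 ]
  [ 0  1  -1  0  |  -7 ]
  [ 0  0   1  0  |   2 ]
  [ 0  0   0  1  |  -5 ]
Add r3 to r2.
  [ 1  0  0  0  |  -3 ]
  [ 0  1  0  0  |  -5 ]
  [ 0  0  1  0  |   2 ]
  [ 0  0  0  1  |  -5 ]
Reading off the last column: u = -3, v = -5, w = 2, t = -5.

(-3, -5, 2, -5)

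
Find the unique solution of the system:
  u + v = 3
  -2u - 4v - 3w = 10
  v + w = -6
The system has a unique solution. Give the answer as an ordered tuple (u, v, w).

(5, -2, -4)

Form the augmented matrix and row-reduce:
  [  1   1   0  |   3 ]
  [ -2  -4  -3  |  10 ]
  [  0   1   1  |  -6 ]
R2 -> R2 + 2·R1
  [ 1   1   0  |   3 ]
  [ 0  -2  -3  |  16 ]
  [ 0   1   1  |  -6 ]
R2 -> -1/2·R2
  [ 1  1    0  |   3 ]
  [ 0  1  3/2  |  -8 ]
  [ 0  1    1  |  -6 ]
R3 -> R3 − R2
  [ 1  1     0  |   3 ]
  [ 0  1   3/2  |  -8 ]
  [ 0  0  -1/2  |   2 ]
R3 -> -2·R3
  [ 1  1    0  |   3 ]
  [ 0  1  3/2  |  -8 ]
  [ 0  0    1  |  -4 ]
R2 -> R2 − 3/2·R3
  [ 1  1  0  |   3 ]
  [ 0  1  0  |  -2 ]
  [ 0  0  1  |  -4 ]
R1 -> R1 − R2
  [ 1  0  0  |   5 ]
  [ 0  1  0  |  -2 ]
  [ 0  0  1  |  -4 ]
Reading off the last column: u = 5, v = -2, w = -4.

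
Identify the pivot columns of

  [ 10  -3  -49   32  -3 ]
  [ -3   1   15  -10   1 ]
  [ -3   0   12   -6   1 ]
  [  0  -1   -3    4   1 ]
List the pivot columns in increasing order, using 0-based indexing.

0, 1, 4

R1 -> 1/10·R1
R2 -> R2 + 3·R1
R3 -> R3 + 3·R1
R2 -> 10·R2
R3 -> R3 + 9/10·R2
R4 -> R4 + R2
R4 -> R4 − 2·R3
R2 -> R2 − R3
R1 -> R1 + 3/10·R3
R1 -> R1 + 3/10·R2
Pivot columns are the columns containing a leading 1.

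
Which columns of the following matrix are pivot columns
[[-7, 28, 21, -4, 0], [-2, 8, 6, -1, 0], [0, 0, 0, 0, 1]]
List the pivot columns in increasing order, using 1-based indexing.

1, 4, 5

ρ1 → -1/7·ρ1
  [  1  -4  -3  4/7  0 ]
  [ -2   8   6   -1  0 ]
  [  0   0   0    0  1 ]
ρ2 → ρ2 + 2·ρ1
  [ 1  -4  -3  4/7  0 ]
  [ 0   0   0  1/7  0 ]
  [ 0   0   0    0  1 ]
ρ2 → 7·ρ2
  [ 1  -4  -3  4/7  0 ]
  [ 0   0   0    1  0 ]
  [ 0   0   0    0  1 ]
ρ1 → ρ1 − 4/7·ρ2
  [ 1  -4  -3  0  0 ]
  [ 0   0   0  1  0 ]
  [ 0   0   0  0  1 ]
Pivot columns are the columns containing a leading 1.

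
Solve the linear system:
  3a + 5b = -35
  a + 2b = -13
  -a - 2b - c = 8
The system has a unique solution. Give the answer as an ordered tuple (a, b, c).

(-5, -4, 5)

Form the augmented matrix and row-reduce:
  [  3   5   0  |  -35 ]
  [  1   2   0  |  -13 ]
  [ -1  -2  -1  |    8 ]
R1 ← 1/3·R1
  [  1  5/3   0  |  -35/3 ]
  [  1    2   0  |    -13 ]
  [ -1   -2  -1  |      8 ]
R2 ← R2 − R1
  [  1  5/3   0  |  -35/3 ]
  [  0  1/3   0  |   -4/3 ]
  [ -1   -2  -1  |      8 ]
R3 ← R3 + R1
  [ 1   5/3   0  |  -35/3 ]
  [ 0   1/3   0  |   -4/3 ]
  [ 0  -1/3  -1  |  -11/3 ]
R2 ← 3·R2
  [ 1   5/3   0  |  -35/3 ]
  [ 0     1   0  |     -4 ]
  [ 0  -1/3  -1  |  -11/3 ]
R3 ← R3 + 1/3·R2
  [ 1  5/3   0  |  -35/3 ]
  [ 0    1   0  |     -4 ]
  [ 0    0  -1  |     -5 ]
R3 ← -1·R3
  [ 1  5/3  0  |  -35/3 ]
  [ 0    1  0  |     -4 ]
  [ 0    0  1  |      5 ]
R1 ← R1 − 5/3·R2
  [ 1  0  0  |  -5 ]
  [ 0  1  0  |  -4 ]
  [ 0  0  1  |   5 ]
Reading off the last column: a = -5, b = -4, c = 5.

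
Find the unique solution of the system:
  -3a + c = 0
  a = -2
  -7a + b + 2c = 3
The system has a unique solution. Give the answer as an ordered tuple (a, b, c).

Form the augmented matrix and row-reduce:
  [ -3  0  1  |   0 ]
  [  1  0  0  |  -2 ]
  [ -7  1  2  |   3 ]
R1 ← -1/3·R1
  [  1  0  -1/3  |   0 ]
  [  1  0     0  |  -2 ]
  [ -7  1     2  |   3 ]
R2 ← R2 − R1
  [  1  0  -1/3  |   0 ]
  [  0  0   1/3  |  -2 ]
  [ -7  1     2  |   3 ]
R3 ← R3 + 7·R1
  [ 1  0  -1/3  |   0 ]
  [ 0  0   1/3  |  -2 ]
  [ 0  1  -1/3  |   3 ]
R2 ↔ R3
  [ 1  0  -1/3  |   0 ]
  [ 0  1  -1/3  |   3 ]
  [ 0  0   1/3  |  -2 ]
R3 ← 3·R3
  [ 1  0  -1/3  |   0 ]
  [ 0  1  -1/3  |   3 ]
  [ 0  0     1  |  -6 ]
R2 ← R2 + 1/3·R3
  [ 1  0  -1/3  |   0 ]
  [ 0  1     0  |   1 ]
  [ 0  0     1  |  -6 ]
R1 ← R1 + 1/3·R3
  [ 1  0  0  |  -2 ]
  [ 0  1  0  |   1 ]
  [ 0  0  1  |  -6 ]
Reading off the last column: a = -2, b = 1, c = -6.

(-2, 1, -6)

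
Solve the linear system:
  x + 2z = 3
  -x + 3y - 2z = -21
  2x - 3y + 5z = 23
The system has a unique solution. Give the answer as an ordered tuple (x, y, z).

(5, -6, -1)

Form the augmented matrix and row-reduce:
  [  1   0   2  |    3 ]
  [ -1   3  -2  |  -21 ]
  [  2  -3   5  |   23 ]
R2 -> R2 + R1
  [ 1   0  2  |    3 ]
  [ 0   3  0  |  -18 ]
  [ 2  -3  5  |   23 ]
R3 -> R3 − 2·R1
  [ 1   0  2  |    3 ]
  [ 0   3  0  |  -18 ]
  [ 0  -3  1  |   17 ]
R2 -> 1/3·R2
  [ 1   0  2  |   3 ]
  [ 0   1  0  |  -6 ]
  [ 0  -3  1  |  17 ]
R3 -> R3 + 3·R2
  [ 1  0  2  |   3 ]
  [ 0  1  0  |  -6 ]
  [ 0  0  1  |  -1 ]
R1 -> R1 − 2·R3
  [ 1  0  0  |   5 ]
  [ 0  1  0  |  -6 ]
  [ 0  0  1  |  -1 ]
Reading off the last column: x = 5, y = -6, z = -1.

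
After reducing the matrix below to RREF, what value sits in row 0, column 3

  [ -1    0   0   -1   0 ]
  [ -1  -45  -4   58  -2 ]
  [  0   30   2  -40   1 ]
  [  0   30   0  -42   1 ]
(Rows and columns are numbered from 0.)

Multiply r1 by -1.
Add r1 to r2.
Multiply r2 by -1/45.
Subtract 30 times r2 from r3.
Subtract 30 times r2 from r4.
Multiply r3 by -3/2.
Add 8/3 times r3 to r4.
Subtract 1/2 times r4 from r3.
Subtract 2/45 times r4 from r2.
Subtract 4/45 times r3 from r2.

1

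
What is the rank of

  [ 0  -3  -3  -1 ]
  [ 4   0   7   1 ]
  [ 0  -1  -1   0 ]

Swap R1 and R2.
Multiply R1 by 1/4.
Multiply R2 by -1/3.
Add R2 to R3.
Multiply R3 by 3.
Subtract 1/3 times R3 from R2.
Subtract 1/4 times R3 from R1.
The reduced form has 3 nonzero rows.

rank = 3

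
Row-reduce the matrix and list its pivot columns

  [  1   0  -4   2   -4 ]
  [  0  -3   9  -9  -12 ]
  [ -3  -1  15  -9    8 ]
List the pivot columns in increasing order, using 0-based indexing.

0, 1

R3 := R3 + 3·R1
  [ 1   0  -4   2   -4 ]
  [ 0  -3   9  -9  -12 ]
  [ 0  -1   3  -3   -4 ]
R2 := -1/3·R2
  [ 1   0  -4   2  -4 ]
  [ 0   1  -3   3   4 ]
  [ 0  -1   3  -3  -4 ]
R3 := R3 + R2
  [ 1  0  -4  2  -4 ]
  [ 0  1  -3  3   4 ]
  [ 0  0   0  0   0 ]
Pivot columns are the columns containing a leading 1.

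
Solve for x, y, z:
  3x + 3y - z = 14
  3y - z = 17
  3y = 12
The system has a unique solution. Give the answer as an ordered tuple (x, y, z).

(-1, 4, -5)

Form the augmented matrix and row-reduce:
  [ 3  3  -1  |  14 ]
  [ 0  3  -1  |  17 ]
  [ 0  3   0  |  12 ]
R1 := 1/3·R1
  [ 1  1  -1/3  |  14/3 ]
  [ 0  3    -1  |    17 ]
  [ 0  3     0  |    12 ]
R2 := 1/3·R2
  [ 1  1  -1/3  |  14/3 ]
  [ 0  1  -1/3  |  17/3 ]
  [ 0  3     0  |    12 ]
R3 := R3 − 3·R2
  [ 1  1  -1/3  |  14/3 ]
  [ 0  1  -1/3  |  17/3 ]
  [ 0  0     1  |    -5 ]
R2 := R2 + 1/3·R3
  [ 1  1  -1/3  |  14/3 ]
  [ 0  1     0  |     4 ]
  [ 0  0     1  |    -5 ]
R1 := R1 + 1/3·R3
  [ 1  1  0  |   3 ]
  [ 0  1  0  |   4 ]
  [ 0  0  1  |  -5 ]
R1 := R1 − R2
  [ 1  0  0  |  -1 ]
  [ 0  1  0  |   4 ]
  [ 0  0  1  |  -5 ]
Reading off the last column: x = -1, y = 4, z = -5.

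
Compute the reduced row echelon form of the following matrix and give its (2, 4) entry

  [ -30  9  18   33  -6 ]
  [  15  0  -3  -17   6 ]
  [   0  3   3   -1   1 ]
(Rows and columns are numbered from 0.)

1

r1 ← -1/30·r1
  [  1  -3/10  -3/5  -11/10  1/5 ]
  [ 15      0    -3     -17    6 ]
  [  0      3     3      -1    1 ]
r2 ← r2 − 15·r1
  [ 1  -3/10  -3/5  -11/10  1/5 ]
  [ 0    9/2     6    -1/2    3 ]
  [ 0      3     3      -1    1 ]
r2 ← 2/9·r2
  [ 1  -3/10  -3/5  -11/10  1/5 ]
  [ 0      1   4/3    -1/9  2/3 ]
  [ 0      3     3      -1    1 ]
r3 ← r3 − 3·r2
  [ 1  -3/10  -3/5  -11/10  1/5 ]
  [ 0      1   4/3    -1/9  2/3 ]
  [ 0      0    -1    -2/3   -1 ]
r3 ← -1·r3
  [ 1  -3/10  -3/5  -11/10  1/5 ]
  [ 0      1   4/3    -1/9  2/3 ]
  [ 0      0     1     2/3    1 ]
r2 ← r2 − 4/3·r3
  [ 1  -3/10  -3/5  -11/10   1/5 ]
  [ 0      1     0      -1  -2/3 ]
  [ 0      0     1     2/3     1 ]
r1 ← r1 + 3/5·r3
  [ 1  -3/10  0  -7/10   4/5 ]
  [ 0      1  0     -1  -2/3 ]
  [ 0      0  1    2/3     1 ]
r1 ← r1 + 3/10·r2
  [ 1  0  0   -1   3/5 ]
  [ 0  1  0   -1  -2/3 ]
  [ 0  0  1  2/3     1 ]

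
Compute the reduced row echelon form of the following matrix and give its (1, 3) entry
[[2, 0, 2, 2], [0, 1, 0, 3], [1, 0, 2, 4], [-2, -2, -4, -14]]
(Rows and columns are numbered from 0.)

3

R1 -> 1/2·R1
  [  1   0   1    1 ]
  [  0   1   0    3 ]
  [  1   0   2    4 ]
  [ -2  -2  -4  -14 ]
R3 -> R3 − R1
  [  1   0   1    1 ]
  [  0   1   0    3 ]
  [  0   0   1    3 ]
  [ -2  -2  -4  -14 ]
R4 -> R4 + 2·R1
  [ 1   0   1    1 ]
  [ 0   1   0    3 ]
  [ 0   0   1    3 ]
  [ 0  -2  -2  -12 ]
R4 -> R4 + 2·R2
  [ 1  0   1   1 ]
  [ 0  1   0   3 ]
  [ 0  0   1   3 ]
  [ 0  0  -2  -6 ]
R4 -> R4 + 2·R3
  [ 1  0  1  1 ]
  [ 0  1  0  3 ]
  [ 0  0  1  3 ]
  [ 0  0  0  0 ]
R1 -> R1 − R3
  [ 1  0  0  -2 ]
  [ 0  1  0   3 ]
  [ 0  0  1   3 ]
  [ 0  0  0   0 ]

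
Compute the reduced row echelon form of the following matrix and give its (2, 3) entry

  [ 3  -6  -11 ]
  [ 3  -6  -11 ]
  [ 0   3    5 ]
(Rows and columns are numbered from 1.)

ρ1 → 1/3·ρ1
  [ 1  -2  -11/3 ]
  [ 3  -6    -11 ]
  [ 0   3      5 ]
ρ2 → ρ2 − 3·ρ1
  [ 1  -2  -11/3 ]
  [ 0   0      0 ]
  [ 0   3      5 ]
ρ2 <=> ρ3
  [ 1  -2  -11/3 ]
  [ 0   3      5 ]
  [ 0   0      0 ]
ρ2 → 1/3·ρ2
  [ 1  -2  -11/3 ]
  [ 0   1    5/3 ]
  [ 0   0      0 ]
ρ1 → ρ1 + 2·ρ2
  [ 1  0  -1/3 ]
  [ 0  1   5/3 ]
  [ 0  0     0 ]

5/3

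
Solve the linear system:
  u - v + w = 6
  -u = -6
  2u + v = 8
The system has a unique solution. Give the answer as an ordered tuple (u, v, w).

Form the augmented matrix and row-reduce:
  [  1  -1  1  |   6 ]
  [ -1   0  0  |  -6 ]
  [  2   1  0  |   8 ]
R2 -> R2 + R1
  [ 1  -1  1  |  6 ]
  [ 0  -1  1  |  0 ]
  [ 2   1  0  |  8 ]
R3 -> R3 − 2·R1
  [ 1  -1   1  |   6 ]
  [ 0  -1   1  |   0 ]
  [ 0   3  -2  |  -4 ]
R2 -> -1·R2
  [ 1  -1   1  |   6 ]
  [ 0   1  -1  |   0 ]
  [ 0   3  -2  |  -4 ]
R3 -> R3 − 3·R2
  [ 1  -1   1  |   6 ]
  [ 0   1  -1  |   0 ]
  [ 0   0   1  |  -4 ]
R2 -> R2 + R3
  [ 1  -1  1  |   6 ]
  [ 0   1  0  |  -4 ]
  [ 0   0  1  |  -4 ]
R1 -> R1 − R3
  [ 1  -1  0  |  10 ]
  [ 0   1  0  |  -4 ]
  [ 0   0  1  |  -4 ]
R1 -> R1 + R2
  [ 1  0  0  |   6 ]
  [ 0  1  0  |  -4 ]
  [ 0  0  1  |  -4 ]
Reading off the last column: u = 6, v = -4, w = -4.

(6, -4, -4)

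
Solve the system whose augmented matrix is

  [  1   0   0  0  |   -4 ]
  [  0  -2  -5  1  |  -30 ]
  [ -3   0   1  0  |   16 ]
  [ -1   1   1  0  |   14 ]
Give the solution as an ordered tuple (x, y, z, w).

(-4, 6, 4, 2)

Add 3 times ρ1 to ρ3.
Add ρ1 to ρ4.
Multiply ρ2 by -1/2.
Subtract ρ2 from ρ4.
Add 3/2 times ρ3 to ρ4.
Multiply ρ4 by 2.
Add 1/2 times ρ4 to ρ2.
Subtract 5/2 times ρ3 from ρ2.
Reading off the last column: x = -4, y = 6, z = 4, w = 2.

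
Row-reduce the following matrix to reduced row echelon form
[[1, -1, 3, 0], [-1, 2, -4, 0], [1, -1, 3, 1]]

[[1, 0, 2, 0], [0, 1, -1, 0], [0, 0, 0, 1]]

R2 -> R2 + R1
  [ 1  -1   3  0 ]
  [ 0   1  -1  0 ]
  [ 1  -1   3  1 ]
R3 -> R3 − R1
  [ 1  -1   3  0 ]
  [ 0   1  -1  0 ]
  [ 0   0   0  1 ]
R1 -> R1 + R2
  [ 1  0   2  0 ]
  [ 0  1  -1  0 ]
  [ 0  0   0  1 ]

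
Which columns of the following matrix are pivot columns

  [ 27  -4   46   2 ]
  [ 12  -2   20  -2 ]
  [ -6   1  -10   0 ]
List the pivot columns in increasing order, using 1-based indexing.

R1 := 1/27·R1
  [  1  -4/27  46/27  2/27 ]
  [ 12     -2     20    -2 ]
  [ -6      1    -10     0 ]
R2 := R2 − 12·R1
  [  1  -4/27  46/27   2/27 ]
  [  0   -2/9   -4/9  -26/9 ]
  [ -6      1    -10      0 ]
R3 := R3 + 6·R1
  [ 1  -4/27  46/27   2/27 ]
  [ 0   -2/9   -4/9  -26/9 ]
  [ 0    1/9    2/9    4/9 ]
R2 := -9/2·R2
  [ 1  -4/27  46/27  2/27 ]
  [ 0      1      2    13 ]
  [ 0    1/9    2/9   4/9 ]
R3 := R3 − 1/9·R2
  [ 1  -4/27  46/27  2/27 ]
  [ 0      1      2    13 ]
  [ 0      0      0    -1 ]
R3 := -1·R3
  [ 1  -4/27  46/27  2/27 ]
  [ 0      1      2    13 ]
  [ 0      0      0     1 ]
R2 := R2 − 13·R3
  [ 1  -4/27  46/27  2/27 ]
  [ 0      1      2     0 ]
  [ 0      0      0     1 ]
R1 := R1 − 2/27·R3
  [ 1  -4/27  46/27  0 ]
  [ 0      1      2  0 ]
  [ 0      0      0  1 ]
R1 := R1 + 4/27·R2
  [ 1  0  2  0 ]
  [ 0  1  2  0 ]
  [ 0  0  0  1 ]
Pivot columns are the columns containing a leading 1.

1, 2, 4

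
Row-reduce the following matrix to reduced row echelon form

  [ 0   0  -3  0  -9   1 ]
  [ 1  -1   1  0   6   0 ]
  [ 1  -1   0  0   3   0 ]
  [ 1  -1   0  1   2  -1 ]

r1 ↔ r2
  [ 1  -1   1  0   6   0 ]
  [ 0   0  -3  0  -9   1 ]
  [ 1  -1   0  0   3   0 ]
  [ 1  -1   0  1   2  -1 ]
r3 -> r3 − r1
  [ 1  -1   1  0   6   0 ]
  [ 0   0  -3  0  -9   1 ]
  [ 0   0  -1  0  -3   0 ]
  [ 1  -1   0  1   2  -1 ]
r4 -> r4 − r1
  [ 1  -1   1  0   6   0 ]
  [ 0   0  -3  0  -9   1 ]
  [ 0   0  -1  0  -3   0 ]
  [ 0   0  -1  1  -4  -1 ]
r2 -> -1/3·r2
  [ 1  -1   1  0   6     0 ]
  [ 0   0   1  0   3  -1/3 ]
  [ 0   0  -1  0  -3     0 ]
  [ 0   0  -1  1  -4    -1 ]
r3 -> r3 + r2
  [ 1  -1   1  0   6     0 ]
  [ 0   0   1  0   3  -1/3 ]
  [ 0   0   0  0   0  -1/3 ]
  [ 0   0  -1  1  -4    -1 ]
r4 -> r4 + r2
  [ 1  -1  1  0   6     0 ]
  [ 0   0  1  0   3  -1/3 ]
  [ 0   0  0  0   0  -1/3 ]
  [ 0   0  0  1  -1  -4/3 ]
r3 ↔ r4
  [ 1  -1  1  0   6     0 ]
  [ 0   0  1  0   3  -1/3 ]
  [ 0   0  0  1  -1  -4/3 ]
  [ 0   0  0  0   0  -1/3 ]
r4 -> -3·r4
  [ 1  -1  1  0   6     0 ]
  [ 0   0  1  0   3  -1/3 ]
  [ 0   0  0  1  -1  -4/3 ]
  [ 0   0  0  0   0     1 ]
r3 -> r3 + 4/3·r4
  [ 1  -1  1  0   6     0 ]
  [ 0   0  1  0   3  -1/3 ]
  [ 0   0  0  1  -1     0 ]
  [ 0   0  0  0   0     1 ]
r2 -> r2 + 1/3·r4
  [ 1  -1  1  0   6  0 ]
  [ 0   0  1  0   3  0 ]
  [ 0   0  0  1  -1  0 ]
  [ 0   0  0  0   0  1 ]
r1 -> r1 − r2
  [ 1  -1  0  0   3  0 ]
  [ 0   0  1  0   3  0 ]
  [ 0   0  0  1  -1  0 ]
  [ 0   0  0  0   0  1 ]

[[1, -1, 0, 0, 3, 0], [0, 0, 1, 0, 3, 0], [0, 0, 0, 1, -1, 0], [0, 0, 0, 0, 0, 1]]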